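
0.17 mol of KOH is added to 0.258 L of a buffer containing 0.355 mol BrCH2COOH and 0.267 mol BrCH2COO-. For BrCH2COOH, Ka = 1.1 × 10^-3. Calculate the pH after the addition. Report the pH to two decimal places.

After neutralization: n(BrCH2COOH) = 0.185 mol, n(BrCH2COO-) = 0.437 mol.
pKa = −log(1.1 × 10^-3) = 2.959
pH = pKa + log([A⁻]/[HA]) = 2.959 + log(0.437/0.185) = 2.959 +0.373

pH = 3.33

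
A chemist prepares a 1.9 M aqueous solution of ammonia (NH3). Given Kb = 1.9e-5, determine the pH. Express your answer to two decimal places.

pH = 11.78

NH3 + H2O ⇌ NH4+ + OH-
Let x = [OH-] at equilibrium. Kb = x²/(1.9 − x).
Assume x ≪ 1.9: x ≈ √(1.9 × 10^-5 × 1.9) = 6.01 × 10^-3 M
pOH = −log(6.01 × 10^-3) = 2.22; pH = 14.00 − 2.22 = 11.78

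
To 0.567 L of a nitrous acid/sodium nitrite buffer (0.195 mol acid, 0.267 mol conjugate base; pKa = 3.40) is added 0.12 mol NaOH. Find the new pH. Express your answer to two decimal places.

pH = 4.11

After neutralization: n(HNO2) = 0.075 mol, n(NO2-) = 0.387 mol.
Henderson–Hasselbalch with mole ratio 0.387/0.075: pH = 3.40 + (+0.713)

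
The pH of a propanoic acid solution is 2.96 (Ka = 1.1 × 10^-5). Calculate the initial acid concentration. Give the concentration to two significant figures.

[H+] = 10^(-2.96) = 1.10 × 10^-3 M = x
Ka = x²/(C₀ − x) ⇒ C₀ = x + x²/Ka
C₀ = 1.10 × 10^-3 + (1.10 × 10^-3)²/(1.1 × 10^-5) = 1.11 × 10^-1 M

C₀ = 1.1 × 10^-1 M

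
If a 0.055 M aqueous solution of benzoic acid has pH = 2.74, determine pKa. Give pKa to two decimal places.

pKa = 4.21

[H+] = 10^(-2.74) = 1.82 × 10^-3 M
At equilibrium [HA] = 0.055 − 1.82 × 10^-3 = 5.32 × 10^-2 M
Ka = [H+][A-]/[HA] = (1.82 × 10^-3)² / 5.32 × 10^-2 = 6.23 × 10^-5
pKa = -log(6.23 × 10^-5) = 4.21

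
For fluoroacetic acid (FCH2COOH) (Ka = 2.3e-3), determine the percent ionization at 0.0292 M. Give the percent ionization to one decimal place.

24.4%

FCH2COOH ⇌ FCH2COO- + H+; let x = [H+] at equilibrium.
Solve x² + 0.0023x − 6.72e-05 = 0 → x = 7.13 × 10^-3 M
Fraction ionized = 7.13 × 10^-3 / 0.0292 = 0.2442 → 24.4%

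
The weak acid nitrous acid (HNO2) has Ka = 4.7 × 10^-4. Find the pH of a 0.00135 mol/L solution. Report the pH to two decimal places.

pH = 3.23

HNO2 ⇌ NO2- + H+
Ka = [H+]²/(0.00135 − [H+]) = 4.7 × 10^-4
Here C₀/Ka ≈ 2.87, so the small-[H+] approximation fails. Use the quadratic:
[H+] = (−Ka + √(Ka² + 4·Ka·C₀))/2 = 5.95 × 10^-4 M
pH = −log[H+] = −log(5.95 × 10^-4) = 3.23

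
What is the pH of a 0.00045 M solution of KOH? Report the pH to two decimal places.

KOH is a strong base; [OH-] = 0.00045 M.
pOH = -log(0.00045) = 3.35
pH = 14.00 - 3.35 = 10.65

pH = 10.65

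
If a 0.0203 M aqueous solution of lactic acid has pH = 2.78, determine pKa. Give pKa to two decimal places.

pKa = 3.83

[H+] = 10^(-2.78) = 1.66 × 10^-3 M
At equilibrium [HA] = 0.0203 − 1.66 × 10^-3 = 1.86 × 10^-2 M
Ka = [H+][A-]/[HA] = (1.66 × 10^-3)² / 1.86 × 10^-2 = 1.48 × 10^-4
pKa = -log(1.48 × 10^-4) = 3.83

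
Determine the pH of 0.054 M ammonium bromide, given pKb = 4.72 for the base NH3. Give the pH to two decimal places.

pH = 5.27

NH4+ is the conjugate acid of the weak base NH3.
Kb = 10^(−4.72) = 1.91 × 10^-5
Ka = Kw/Kb = 1.0×10^-14 / 1.91 × 10^-5 = 5.24 × 10^-10
From the ICE table, Ka = [H+]²/(0.054 − [H+]) = 5.24 × 10^-10.
Since Ka ≪ C₀, [H+] ≈ √(Ka·C₀) = 5.32 × 10^-6 M.
pH = −log[H+] = −log(5.32 × 10^-6) = 5.27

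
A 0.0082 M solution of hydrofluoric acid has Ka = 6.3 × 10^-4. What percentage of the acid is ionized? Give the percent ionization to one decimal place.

24.1%

HF ⇌ F- + H+; let x = [H+] at equilibrium.
Solve x² + 0.00063x − 5.17e-06 = 0 → x = 1.98 × 10^-3 M
% ionization = x/C₀ × 100% = 1.98 × 10^-3/0.0082 × 100% = 24.1%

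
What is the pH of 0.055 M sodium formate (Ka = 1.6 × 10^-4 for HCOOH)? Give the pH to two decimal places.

pH = 8.27

HCOO- is the conjugate base of the weak acid HCOOH.
Kb = Kw/Ka = 1.0×10^-14 / 1.6 × 10^-4 = 6.25 × 10^-11
Kb = x²/(0.055 − x) = 6.25 × 10^-11
Neglecting x in the denominator: x = √(6.25 × 10^-11 × 0.055) = 1.85 × 10^-6 M
pOH = −log(1.85 × 10^-6) = 5.73; pH = 14.00 − 5.73 = 8.27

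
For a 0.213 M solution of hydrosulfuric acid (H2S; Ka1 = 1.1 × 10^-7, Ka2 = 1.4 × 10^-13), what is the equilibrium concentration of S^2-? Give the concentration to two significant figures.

First ionization gives [H+] ≈ [HS-] = 1.53 × 10^-4 M.
Second step: Ka2 = [H+][S^2-]/[HS-] ≈ [S^2-] (since [H+] ≈ [HS-]).
So [S^2-] ≈ Ka2.

1.4 × 10^-13 M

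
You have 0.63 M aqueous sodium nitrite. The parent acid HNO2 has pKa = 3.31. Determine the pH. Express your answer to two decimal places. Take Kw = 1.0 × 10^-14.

NO2- is the conjugate base of the weak acid HNO2.
Ka = 10^(−3.31) = 4.90 × 10^-4
Kb = Kw/Ka = 1.0×10^-14 / 4.90 × 10^-4 = 2.04 × 10^-11
Kb = x²/(0.63 − x) = 2.04 × 10^-11
Since Kb ≪ C₀, x ≈ √(Kb·C₀) = 3.58 × 10^-6 M.
pOH = −log(3.58 × 10^-6) = 5.45; pH = 14.00 − 5.45 = 8.55

pH = 8.55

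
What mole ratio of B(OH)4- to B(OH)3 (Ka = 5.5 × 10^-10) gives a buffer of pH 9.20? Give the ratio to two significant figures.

ratio = 0.87

pKa = -log(5.5 × 10^-10) = 9.260
pH = pKa + log(r) ⇒ log(r) = 9.20 − 9.260 = -0.060
r = [B(OH)4-]/[B(OH)3] = 10^(-0.060) = 0.871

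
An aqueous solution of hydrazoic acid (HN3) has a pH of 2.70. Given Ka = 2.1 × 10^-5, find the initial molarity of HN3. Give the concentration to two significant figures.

C₀ = 1.9 × 10^-1 M

[H+] = 10^(-2.70) = 2.00 × 10^-3 M = x
Ka = x²/(C₀ − x) ⇒ C₀ = x + x²/Ka
C₀ = 2.00 × 10^-3 + (2.00 × 10^-3)²/(2.1 × 10^-5) = 1.92 × 10^-1 M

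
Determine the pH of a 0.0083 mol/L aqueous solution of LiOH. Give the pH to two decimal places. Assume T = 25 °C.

pH = 11.92

LiOH is a strong base; [OH-] = 0.0083 M.
pOH = -log(0.0083) = 2.08
pH = 14.00 - 2.08 = 11.92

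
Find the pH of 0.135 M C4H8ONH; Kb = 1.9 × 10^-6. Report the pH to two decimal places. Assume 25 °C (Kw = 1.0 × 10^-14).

C4H8ONH + H2O ⇌ C4H8ONH2+ + OH-
From the ICE table, Kb = [OH-]²/(0.135 − [OH-]) = 1.9 × 10^-6.
Since Kb ≪ C₀, [OH-] ≈ √(Kb·C₀) = 5.06 × 10^-4 M.
Check: 0.38% ionized — well under 5%, approximation valid.
pOH = −log(5.06 × 10^-4) = 3.30; pH = 14.00 − 3.30 = 10.70

pH = 10.70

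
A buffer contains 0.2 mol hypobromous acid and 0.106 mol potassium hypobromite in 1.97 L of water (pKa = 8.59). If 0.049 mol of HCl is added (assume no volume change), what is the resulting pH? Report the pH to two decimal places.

pH = 7.95

Added H+ converts OBr- to HOBr: HOBr → 0.249 mol, OBr- → 0.057 mol.
pH = pKa + log(n_OBr-/n_HOBr) = 8.59 + log(0.057/0.249) = 8.59 + (-0.640)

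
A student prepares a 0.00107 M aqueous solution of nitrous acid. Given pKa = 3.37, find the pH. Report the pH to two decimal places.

HNO2 ⇌ NO2- + H+
Ka = 10^(−3.37) = 4.27 × 10^-4
From the ICE table, Ka = x²/(0.00107 − x) = 4.27 × 10^-4.
x is not negligible relative to C₀; solve x² + 0.000427·x − 4.57e-07 = 0.
x = (−Ka + √(Ka² + 4·Ka·C₀))/2 = 4.95 × 10^-4 M
pH = −log[H+] = −log(4.95 × 10^-4) = 3.31

pH = 3.31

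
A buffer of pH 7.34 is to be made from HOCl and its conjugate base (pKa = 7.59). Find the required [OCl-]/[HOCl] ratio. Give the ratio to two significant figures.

pH = pKa + log(r) ⇒ log(r) = 7.34 − 7.59 = -0.25
r = [OCl-]/[HOCl] = 10^(-0.25) = 0.562

ratio = 0.56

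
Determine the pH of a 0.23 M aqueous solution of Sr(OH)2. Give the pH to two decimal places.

Sr(OH)2 is a strong base (each formula unit releases 2 OH-); [OH-] = 0.46 M.
pOH = -log(0.46) = 0.34
pH = 14.00 - 0.34 = 13.66

pH = 13.66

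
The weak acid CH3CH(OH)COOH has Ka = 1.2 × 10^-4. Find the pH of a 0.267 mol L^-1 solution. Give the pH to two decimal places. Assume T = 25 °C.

pH = 2.25

CH3CH(OH)COOH ⇌ CH3CH(OH)COO- + H+
From the ICE table, Ka = x²/(0.267 − x) = 1.2 × 10^-4.
Since Ka ≪ C₀, x ≈ √(Ka·C₀) = 5.66 × 10^-3 M.
pH = −log(5.66 × 10^-3) = 2.25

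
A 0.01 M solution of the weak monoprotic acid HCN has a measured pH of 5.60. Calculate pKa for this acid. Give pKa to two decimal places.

pKa = 9.20

[H+] = 10^(-5.60) = 2.51 × 10^-6 M
At equilibrium [HA] = 0.01 − 2.51 × 10^-6 = 1.00 × 10^-2 M
Ka = [H+][A-]/[HA] = (2.51 × 10^-6)² / 1.00 × 10^-2 = 6.30 × 10^-10
pKa = -log(6.30 × 10^-10) = 9.20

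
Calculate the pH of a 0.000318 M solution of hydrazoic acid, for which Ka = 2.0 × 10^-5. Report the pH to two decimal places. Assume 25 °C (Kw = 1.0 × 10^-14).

pH = 4.15

HN3 ⇌ N3- + H+
From the ICE table, Ka = [H+]²/(0.000318 − [H+]) = 2.0 × 10^-5.
Here C₀/Ka ≈ 15.9, so the small-[H+] approximation fails. Use the quadratic:
[H+] = (−Ka + √(Ka² + 4·Ka·C₀))/2 = 7.04 × 10^-5 M
pH = −log[H+] = −log(7.04 × 10^-5) = 4.15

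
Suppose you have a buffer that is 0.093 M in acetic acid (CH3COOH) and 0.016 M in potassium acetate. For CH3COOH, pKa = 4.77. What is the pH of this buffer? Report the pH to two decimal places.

pH = 4.01

Using pH = pKa + log([base]/[acid]) with [base]/[acid] = 0.016/0.093:
pH = 4.77 + (-0.764) = 4.01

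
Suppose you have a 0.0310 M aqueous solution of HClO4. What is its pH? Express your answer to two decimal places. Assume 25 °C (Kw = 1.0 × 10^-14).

HClO4 is a strong acid and dissociates completely, so [H+] = 0.0310 M.
pH = -log(0.031) = 1.51

pH = 1.51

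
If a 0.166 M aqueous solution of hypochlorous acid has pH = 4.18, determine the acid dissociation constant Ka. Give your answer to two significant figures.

[H+] = 10^(-4.18) = 6.61 × 10^-5 M
At equilibrium [HA] = 0.166 − 6.61 × 10^-5 = 1.66 × 10^-1 M
Ka = [H+][A-]/[HA] = (6.61 × 10^-5)² / 1.66 × 10^-1 = 2.6 × 10^-8

Ka = 2.6 × 10^-8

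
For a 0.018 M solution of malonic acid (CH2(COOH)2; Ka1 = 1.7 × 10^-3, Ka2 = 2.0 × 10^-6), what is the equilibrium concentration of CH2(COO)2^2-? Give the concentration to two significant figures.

First ionization gives [H+] ≈ [CH2(COOH)COO-] = 4.75 × 10^-3 M.
Second step: Ka2 = [H+][CH2(COO)2^2-]/[CH2(COOH)COO-] ≈ [CH2(COO)2^2-] (since [H+] ≈ [CH2(COOH)COO-]).
So [CH2(COO)2^2-] ≈ Ka2.

2.0 × 10^-6 M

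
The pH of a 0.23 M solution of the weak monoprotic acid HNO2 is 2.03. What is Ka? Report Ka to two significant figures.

[H+] = 10^(-2.03) = 9.33 × 10^-3 M
At equilibrium [HA] = 0.23 − 9.33 × 10^-3 = 2.21 × 10^-1 M
Ka = [H+][A-]/[HA] = (9.33 × 10^-3)² / 2.21 × 10^-1 = 3.9 × 10^-4

Ka = 3.9 × 10^-4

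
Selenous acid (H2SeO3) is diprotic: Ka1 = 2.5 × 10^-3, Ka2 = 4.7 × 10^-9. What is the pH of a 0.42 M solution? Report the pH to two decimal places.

pH = 1.51

Ka1 ≫ Ka2, so treat the first dissociation as the only significant source of H+.
Ka1 = x²/(0.42 − x) = 2.5 × 10^-3
Solving the quadratic: x = (−Ka1 + √(Ka1² + 4·Ka1·C₀))/2 = 3.12 × 10^-2 M
pH = −log(3.12 × 10^-2) = 1.51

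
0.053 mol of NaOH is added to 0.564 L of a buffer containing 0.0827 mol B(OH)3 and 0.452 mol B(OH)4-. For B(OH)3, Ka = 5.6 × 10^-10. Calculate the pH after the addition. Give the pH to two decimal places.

After neutralization: n(B(OH)3) = 0.0297 mol, n(B(OH)4-) = 0.505 mol.
pKa = −log(5.6 × 10^-10) = 9.252
pH = pKa + log([A⁻]/[HA]) = 9.252 + log(0.505/0.0297) = 9.252 +1.231

pH = 10.48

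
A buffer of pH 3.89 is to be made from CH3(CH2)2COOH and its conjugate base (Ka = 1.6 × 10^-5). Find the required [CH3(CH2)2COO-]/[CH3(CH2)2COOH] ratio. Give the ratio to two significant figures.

ratio = 0.12

pKa = -log(1.6 × 10^-5) = 4.796
pH = pKa + log(r) ⇒ log(r) = 3.89 − 4.796 = -0.906
r = [CH3(CH2)2COO-]/[CH3(CH2)2COOH] = 10^(-0.906) = 0.124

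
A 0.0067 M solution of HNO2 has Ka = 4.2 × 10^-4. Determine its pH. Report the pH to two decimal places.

pH = 2.83

HNO2 ⇌ NO2- + H+
From the ICE table, Ka = [H+]²/(0.0067 − [H+]) = 4.2 × 10^-4.
Here C₀/Ka ≈ 16, so the small-[H+] approximation fails. Use the quadratic:
[H+] = [−0.00042 + √(0.00042² + 1.13e-05)]/2 = 1.48 × 10^-3 M
pH = −log[H+] = −log(1.48 × 10^-3) = 2.83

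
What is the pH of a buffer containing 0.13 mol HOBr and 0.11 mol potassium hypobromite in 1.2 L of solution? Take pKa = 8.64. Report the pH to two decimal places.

pH = 8.57

Henderson–Hasselbalch: pH = pKa + log([OBr-]/[HOBr]) = 8.64 + log(0.11/0.13)
pH = 8.64 + (-0.073) = 8.57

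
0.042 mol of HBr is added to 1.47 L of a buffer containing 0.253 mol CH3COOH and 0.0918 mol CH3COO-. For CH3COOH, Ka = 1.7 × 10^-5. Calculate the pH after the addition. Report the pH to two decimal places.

After neutralization: n(CH3COOH) = 0.295 mol, n(CH3COO-) = 0.0498 mol.
pKa = −log(1.7 × 10^-5) = 4.770
pH = pKa + log(n_CH3COO-/n_CH3COOH) = 4.770 + log(0.0498/0.295) = 4.770 + (-0.773)

pH = 4.00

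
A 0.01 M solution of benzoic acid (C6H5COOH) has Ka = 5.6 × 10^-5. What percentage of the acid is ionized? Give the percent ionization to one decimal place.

7.2%

C6H5COOH ⇌ C6H5COO- + H+; let x = [H+] at equilibrium.
Solve x² + 5.6e-05x − 5.6e-07 = 0 → x = 7.21 × 10^-4 M
Fraction ionized = 7.21 × 10^-4 / 0.01 = 0.0721 → 7.2%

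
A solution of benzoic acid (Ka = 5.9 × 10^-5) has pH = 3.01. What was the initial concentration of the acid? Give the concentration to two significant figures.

C₀ = 1.7 × 10^-2 M

[H+] = 10^(-3.01) = 9.77 × 10^-4 M = x
Ka = x²/(C₀ − x) ⇒ C₀ = x + x²/Ka
C₀ = 9.77 × 10^-4 + (9.77 × 10^-4)²/(5.9 × 10^-5) = 1.72 × 10^-2 M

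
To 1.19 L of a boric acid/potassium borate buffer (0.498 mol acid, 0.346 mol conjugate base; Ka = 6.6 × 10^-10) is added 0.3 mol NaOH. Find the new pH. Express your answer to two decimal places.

OH- converts B(OH)3 to B(OH)4-: B(OH)3 → 0.198 mol, B(OH)4- → 0.646 mol.
pKa = −log(6.6 × 10^-10) = 9.180
pH = pKa + log([A⁻]/[HA]) = 9.180 + log(0.646/0.198) = 9.180 +0.514

pH = 9.69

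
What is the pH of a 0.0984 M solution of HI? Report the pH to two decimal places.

pH = 1.01

HI is a strong acid and dissociates completely, so [H+] = 0.0984 M.
pH = -log(0.0984) = 1.01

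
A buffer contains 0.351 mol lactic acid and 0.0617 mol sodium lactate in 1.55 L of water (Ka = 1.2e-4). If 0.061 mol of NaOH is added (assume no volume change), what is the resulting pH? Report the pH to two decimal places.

After neutralization: n(CH3CH(OH)COOH) = 0.29 mol, n(CH3CH(OH)COO-) = 0.123 mol.
pKa = −log(1.2 × 10^-4) = 3.921
pH = pKa + log([A⁻]/[HA]) = 3.921 + log(0.123/0.29) = 3.921 -0.372

pH = 3.55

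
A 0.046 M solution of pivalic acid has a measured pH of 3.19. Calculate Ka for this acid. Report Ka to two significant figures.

[H+] = 10^(-3.19) = 6.46 × 10^-4 M
At equilibrium [HA] = 0.046 − 6.46 × 10^-4 = 4.54 × 10^-2 M
Ka = [H+][A-]/[HA] = (6.46 × 10^-4)² / 4.54 × 10^-2 = 9.2 × 10^-6

Ka = 9.2 × 10^-6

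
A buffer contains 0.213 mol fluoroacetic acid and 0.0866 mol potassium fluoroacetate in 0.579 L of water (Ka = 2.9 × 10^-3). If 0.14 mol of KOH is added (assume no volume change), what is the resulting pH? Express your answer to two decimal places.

OH- converts FCH2COOH to FCH2COO-: FCH2COOH → 0.073 mol, FCH2COO- → 0.227 mol.
pKa = −log(2.9 × 10^-3) = 2.538
pH = pKa + log([A⁻]/[HA]) = 2.538 + log(0.227/0.073) = 2.538 +0.493

pH = 3.03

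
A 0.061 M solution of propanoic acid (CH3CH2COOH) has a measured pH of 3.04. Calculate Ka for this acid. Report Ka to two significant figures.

[H+] = 10^(-3.04) = 9.12 × 10^-4 M
At equilibrium [HA] = 0.061 − 9.12 × 10^-4 = 6.01 × 10^-2 M
Ka = [H+][A-]/[HA] = (9.12 × 10^-4)² / 6.01 × 10^-2 = 1.4 × 10^-5

Ka = 1.4 × 10^-5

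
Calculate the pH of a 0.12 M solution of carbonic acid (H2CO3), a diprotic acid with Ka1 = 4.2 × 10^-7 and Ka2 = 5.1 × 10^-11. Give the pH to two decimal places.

Since Ka1 ≫ Ka2, the first ionization dominates [H+].
Ka1 = x²/(0.12 − x) = 4.2 × 10^-7
x ≈ √(4.2 × 10^-7 × 0.12) = 2.24 × 10^-4 M
pH = −log(2.24 × 10^-4) = 3.65

pH = 3.65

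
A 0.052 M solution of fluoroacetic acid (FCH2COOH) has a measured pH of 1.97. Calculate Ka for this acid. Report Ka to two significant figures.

[H+] = 10^(-1.97) = 1.07 × 10^-2 M
At equilibrium [HA] = 0.052 − 1.07 × 10^-2 = 4.13 × 10^-2 M
Ka = [H+][A-]/[HA] = (1.07 × 10^-2)² / 4.13 × 10^-2 = 2.8 × 10^-3

Ka = 2.8 × 10^-3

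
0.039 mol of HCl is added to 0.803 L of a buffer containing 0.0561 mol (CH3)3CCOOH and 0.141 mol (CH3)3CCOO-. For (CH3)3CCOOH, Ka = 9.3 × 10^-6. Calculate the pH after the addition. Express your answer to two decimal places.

After neutralization: n((CH3)3CCOOH) = 0.0951 mol, n((CH3)3CCOO-) = 0.102 mol.
pKa = −log(9.3 × 10^-6) = 5.032
Henderson–Hasselbalch with mole ratio 0.102/0.0951: pH = 5.032 + (+0.030)

pH = 5.06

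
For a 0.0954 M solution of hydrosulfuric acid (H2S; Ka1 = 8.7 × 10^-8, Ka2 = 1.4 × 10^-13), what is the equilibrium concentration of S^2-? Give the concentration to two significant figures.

1.4 × 10^-13 M

First ionization gives [H+] ≈ [HS-] = 9.11 × 10^-5 M.
Second step: Ka2 = [H+][S^2-]/[HS-] ≈ [S^2-] (since [H+] ≈ [HS-]).
So [S^2-] ≈ Ka2.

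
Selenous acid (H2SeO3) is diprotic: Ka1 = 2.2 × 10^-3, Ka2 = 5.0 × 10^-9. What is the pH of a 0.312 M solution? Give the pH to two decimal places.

pH = 1.60

Since Ka1 ≫ Ka2, the first ionization dominates [H+].
Ka1 = x²/(0.312 − x) = 2.2 × 10^-3
Solving the quadratic: x = (−Ka1 + √(Ka1² + 4·Ka1·C₀))/2 = 2.51 × 10^-2 M
pH = −log(2.51 × 10^-2) = 1.60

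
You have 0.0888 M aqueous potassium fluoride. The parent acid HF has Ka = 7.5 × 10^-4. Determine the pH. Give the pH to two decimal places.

F- is the conjugate base of the weak acid HF.
Kb = Kw/Ka = 1.0×10^-14 / 7.5 × 10^-4 = 1.33 × 10^-11
From the ICE table, Kb = [OH-]²/(0.0888 − [OH-]) = 1.33 × 10^-11.
Neglecting [OH-] in the denominator: [OH-] = √(1.33 × 10^-11 × 0.0888) = 1.09 × 10^-6 M
pOH = −log(1.09 × 10^-6) = 5.96; pH = 14.00 − 5.96 = 8.04

pH = 8.04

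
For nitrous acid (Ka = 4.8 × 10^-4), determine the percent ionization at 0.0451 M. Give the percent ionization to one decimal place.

HNO2 ⇌ NO2- + H+; let x = [H+] at equilibrium.
Solve x² + 0.00048x − 2.16e-05 = 0 → x = 4.42 × 10^-3 M
Fraction ionized = 4.42 × 10^-3 / 0.0451 = 0.0980 → 9.8%

9.8%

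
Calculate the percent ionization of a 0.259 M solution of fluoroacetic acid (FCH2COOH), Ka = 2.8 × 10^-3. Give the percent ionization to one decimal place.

9.9%

FCH2COOH ⇌ FCH2COO- + H+; let x = [H+] at equilibrium.
Solve x² + 0.0028x − 0.000725 = 0 → x = 2.56 × 10^-2 M
% ionization = x/C₀ × 100% = 2.56 × 10^-2/0.259 × 100% = 9.9%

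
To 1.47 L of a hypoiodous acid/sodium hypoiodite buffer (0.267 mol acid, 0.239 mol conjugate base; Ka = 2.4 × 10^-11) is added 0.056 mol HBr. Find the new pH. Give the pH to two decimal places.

pH = 10.37

After neutralization: n(HOI) = 0.323 mol, n(OI-) = 0.183 mol.
pKa = −log(2.4 × 10^-11) = 10.620
pH = pKa + log(n_OI-/n_HOI) = 10.620 + log(0.183/0.323) = 10.620 + (-0.247)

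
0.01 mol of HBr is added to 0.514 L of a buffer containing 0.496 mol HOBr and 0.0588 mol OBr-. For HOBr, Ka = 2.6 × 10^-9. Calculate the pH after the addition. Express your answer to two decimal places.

After neutralization: n(HOBr) = 0.506 mol, n(OBr-) = 0.0488 mol.
pKa = −log(2.6 × 10^-9) = 8.585
pH = pKa + log(n_OBr-/n_HOBr) = 8.585 + log(0.0488/0.506) = 8.585 + (-1.016)

pH = 7.57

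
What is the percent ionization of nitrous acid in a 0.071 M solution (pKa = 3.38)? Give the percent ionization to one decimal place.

7.4%

HNO2 ⇌ NO2- + H+; let x = [H+] at equilibrium.
Ka = 10^(−3.38) = 4.17 × 10^-4
Solve x² + 0.000417x − 2.96e-05 = 0 → x = 5.24 × 10^-3 M
Fraction ionized = 5.24 × 10^-3 / 0.071 = 0.0738 → 7.4%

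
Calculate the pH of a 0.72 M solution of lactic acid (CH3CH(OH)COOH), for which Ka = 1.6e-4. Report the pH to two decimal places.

pH = 1.97

CH3CH(OH)COOH ⇌ CH3CH(OH)COO- + H+
Ka = x²/(0.72 − x) = 1.6 × 10^-4
Since Ka ≪ C₀, x ≈ √(Ka·C₀) = 1.07 × 10^-2 M.
Check: 1.5% ionized — well under 5%, approximation valid.
pH = −log(1.07 × 10^-2) = 1.97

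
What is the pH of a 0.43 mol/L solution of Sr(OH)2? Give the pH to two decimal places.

pH = 13.93

Sr(OH)2 is a strong base (each formula unit releases 2 OH-); [OH-] = 0.86 M.
pOH = -log(0.86) = 0.07
pH = 14.00 - 0.07 = 13.93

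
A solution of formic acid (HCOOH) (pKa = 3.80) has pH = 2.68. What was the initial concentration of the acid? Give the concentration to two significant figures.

[H+] = 10^(-2.68) = 2.09 × 10^-3 M = x
Ka = 10^(−3.80) = 1.58 × 10^-4
Ka = x²/(C₀ − x) ⇒ C₀ = x + x²/Ka
C₀ = 2.09 × 10^-3 + (2.09 × 10^-3)²/(1.58 × 10^-4) = 2.97 × 10^-2 M

C₀ = 3.0 × 10^-2 M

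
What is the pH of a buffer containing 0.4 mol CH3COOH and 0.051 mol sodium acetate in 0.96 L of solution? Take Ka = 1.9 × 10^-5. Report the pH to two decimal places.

pH = 3.83

pKa = −log(1.9 × 10^-5) = 4.721
Henderson–Hasselbalch: pH = pKa + log([CH3COO-]/[CH3COOH]) = 4.721 + log(0.051/0.4)
pH = 4.721 + (-0.894) = 3.83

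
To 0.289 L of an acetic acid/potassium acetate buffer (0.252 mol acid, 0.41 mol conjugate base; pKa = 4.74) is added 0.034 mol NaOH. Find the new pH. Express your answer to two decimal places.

OH- converts CH3COOH to CH3COO-: CH3COOH → 0.218 mol, CH3COO- → 0.444 mol.
Henderson–Hasselbalch with mole ratio 0.444/0.218: pH = 4.74 + (+0.309)

pH = 5.05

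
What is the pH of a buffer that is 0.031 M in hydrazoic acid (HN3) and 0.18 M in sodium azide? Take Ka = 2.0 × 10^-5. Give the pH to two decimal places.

pKa = −log(2.0 × 10^-5) = 4.699
Henderson–Hasselbalch: pH = pKa + log([N3-]/[HN3]) = 4.699 + log(0.18/0.031)
pH = 4.699 + (+0.764) = 5.46

pH = 5.46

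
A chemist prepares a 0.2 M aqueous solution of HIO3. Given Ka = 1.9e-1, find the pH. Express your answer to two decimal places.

HIO3 ⇌ IO3- + H+
Ka = [H+]²/(0.2 − [H+]) = 1.9 × 10^-1
Here C₀/Ka ≈ 1.05, so the small-[H+] approximation fails. Use the quadratic:
[H+] = [−0.19 + √(0.19² + 0.152)]/2 = 1.22 × 10^-1 M
pH = −log[H+] = −log(1.22 × 10^-1) = 0.91

pH = 0.91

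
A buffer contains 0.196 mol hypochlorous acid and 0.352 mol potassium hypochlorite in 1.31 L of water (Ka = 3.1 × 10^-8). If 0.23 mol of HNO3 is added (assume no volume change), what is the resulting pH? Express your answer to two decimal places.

After neutralization: n(HOCl) = 0.426 mol, n(OCl-) = 0.122 mol.
pKa = −log(3.1 × 10^-8) = 7.509
pH = pKa + log(n_OCl-/n_HOCl) = 7.509 + log(0.122/0.426) = 7.509 + (-0.543)

pH = 6.97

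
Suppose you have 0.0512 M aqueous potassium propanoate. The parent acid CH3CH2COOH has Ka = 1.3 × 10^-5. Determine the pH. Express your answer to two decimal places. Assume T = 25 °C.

CH3CH2COO- is the conjugate base of the weak acid CH3CH2COOH.
Kb = Kw/Ka = 1.0×10^-14 / 1.3 × 10^-5 = 7.69 × 10^-10
Kb = x²/(0.0512 − x) = 7.69 × 10^-10
Neglecting x in the denominator: x = √(7.69 × 10^-10 × 0.0512) = 6.27 × 10^-6 M
(x/C₀ = 0.012% < 5%, so the approximation holds.)
pOH = −log(6.27 × 10^-6) = 5.20; pH = 14.00 − 5.20 = 8.80

pH = 8.80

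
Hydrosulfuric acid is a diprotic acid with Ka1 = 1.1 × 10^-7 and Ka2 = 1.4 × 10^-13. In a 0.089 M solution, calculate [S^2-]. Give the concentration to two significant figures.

First ionization gives [H+] ≈ [HS-] = 9.89 × 10^-5 M.
Second step: Ka2 = [H+][S^2-]/[HS-] ≈ [S^2-] (since [H+] ≈ [HS-]).
So [S^2-] ≈ Ka2.

1.4 × 10^-13 M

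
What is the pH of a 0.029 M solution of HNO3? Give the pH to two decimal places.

pH = 1.54

HNO3 is a strong acid and dissociates completely, so [H+] = 0.029 M.
pH = -log(0.029) = 1.54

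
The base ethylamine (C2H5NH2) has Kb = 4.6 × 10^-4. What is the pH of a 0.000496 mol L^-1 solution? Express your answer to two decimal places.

pH = 10.48

C2H5NH2 + H2O ⇌ C2H5NH3+ + OH-
Kb = x²/(0.000496 − x) = 4.6 × 10^-4
x is not negligible relative to C₀; solve x² + 0.00046·x − 2.28e-07 = 0.
x = [−0.00046 + √(0.00046² + 9.13e-07)]/2 = 3.00 × 10^-4 M
pOH = −log(3.00 × 10^-4) = 3.52; pH = 14.00 − 3.52 = 10.48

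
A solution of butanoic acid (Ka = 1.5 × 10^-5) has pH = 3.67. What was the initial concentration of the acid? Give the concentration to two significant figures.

[H+] = 10^(-3.67) = 2.14 × 10^-4 M = x
Ka = x²/(C₀ − x) ⇒ C₀ = x + x²/Ka
C₀ = 2.14 × 10^-4 + (2.14 × 10^-4)²/(1.5 × 10^-5) = 3.27 × 10^-3 M

C₀ = 3.3 × 10^-3 M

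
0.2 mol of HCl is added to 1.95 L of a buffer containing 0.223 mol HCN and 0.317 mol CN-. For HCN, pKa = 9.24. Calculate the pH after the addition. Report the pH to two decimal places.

Added H+ converts CN- to HCN: HCN → 0.423 mol, CN- → 0.117 mol.
Henderson–Hasselbalch with mole ratio 0.117/0.423: pH = 9.24 + (-0.558)

pH = 8.68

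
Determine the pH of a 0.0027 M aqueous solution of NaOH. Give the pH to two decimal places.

pH = 11.43

NaOH is a strong base; [OH-] = 0.0027 M.
pOH = -log(0.0027) = 2.57
pH = 14.00 - 2.57 = 11.43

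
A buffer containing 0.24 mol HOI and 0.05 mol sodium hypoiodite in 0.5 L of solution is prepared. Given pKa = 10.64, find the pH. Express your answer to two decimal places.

pH = pKa + log([A⁻]/[HA]) = 10.64 + log(0.05/0.24)
pH = 10.64 + (-0.681) = 9.96

pH = 9.96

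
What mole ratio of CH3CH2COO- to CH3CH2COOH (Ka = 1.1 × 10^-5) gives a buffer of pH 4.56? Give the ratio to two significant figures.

pKa = -log(1.1 × 10^-5) = 4.959
pH = pKa + log(r) ⇒ log(r) = 4.56 − 4.959 = -0.399
r = [CH3CH2COO-]/[CH3CH2COOH] = 10^(-0.399) = 0.399

ratio = 0.40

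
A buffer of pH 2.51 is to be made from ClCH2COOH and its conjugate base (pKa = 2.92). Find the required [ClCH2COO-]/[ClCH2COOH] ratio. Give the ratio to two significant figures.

pH = pKa + log(r) ⇒ log(r) = 2.51 − 2.92 = -0.41
r = [ClCH2COO-]/[ClCH2COOH] = 10^(-0.41) = 0.389

ratio = 0.39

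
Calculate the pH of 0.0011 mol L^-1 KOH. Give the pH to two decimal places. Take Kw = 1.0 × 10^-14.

KOH is a strong base; [OH-] = 0.0011 M.
pOH = -log(0.0011) = 2.96
pH = 14.00 - 2.96 = 11.04

pH = 11.04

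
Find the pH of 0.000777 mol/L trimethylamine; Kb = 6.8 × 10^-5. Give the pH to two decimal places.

pH = 10.30

(CH3)3N + H2O ⇌ (CH3)3NH+ + OH-
From the ICE table, Kb = [OH-]²/(0.000777 − [OH-]) = 6.8 × 10^-5.
[OH-] is not negligible relative to C₀; solve [OH-]² + 6.8e-05·[OH-] − 5.28e-08 = 0.
[OH-] = [−6.8e-05 + √(6.8e-05² + 2.11e-07)]/2 = 1.98 × 10^-4 M
pOH = 3.70, so pH = 14.00 − pOH = 10.30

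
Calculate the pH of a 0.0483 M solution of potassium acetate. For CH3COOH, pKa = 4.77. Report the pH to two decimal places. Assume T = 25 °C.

CH3COO- is the conjugate base of the weak acid CH3COOH.
Ka = 10^(−4.77) = 1.70 × 10^-5
Kb = Kw/Ka = 1.0×10^-14 / 1.70 × 10^-5 = 5.88 × 10^-10
From the ICE table, Kb = [OH-]²/(0.0483 − [OH-]) = 5.88 × 10^-10.
Assume [OH-] ≪ 0.0483: [OH-] ≈ √(5.88 × 10^-10 × 0.0483) = 5.33 × 10^-6 M
pOH = 5.27, so pH = 14.00 − pOH = 8.73

pH = 8.73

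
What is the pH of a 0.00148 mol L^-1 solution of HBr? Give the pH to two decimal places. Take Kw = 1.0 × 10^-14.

HBr is a strong acid and dissociates completely, so [H+] = 0.00148 M.
pH = -log(0.00148) = 2.83

pH = 2.83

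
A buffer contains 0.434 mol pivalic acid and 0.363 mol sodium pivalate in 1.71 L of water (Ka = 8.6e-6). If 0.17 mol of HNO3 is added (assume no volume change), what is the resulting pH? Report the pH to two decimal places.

pH = 4.57

After neutralization: n((CH3)3CCOOH) = 0.604 mol, n((CH3)3CCOO-) = 0.193 mol.
pKa = −log(8.6 × 10^-6) = 5.066
Henderson–Hasselbalch with mole ratio 0.193/0.604: pH = 5.066 + (-0.495)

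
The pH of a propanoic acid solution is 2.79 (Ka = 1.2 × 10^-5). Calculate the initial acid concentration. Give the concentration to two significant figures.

[H+] = 10^(-2.79) = 1.62 × 10^-3 M = x
Ka = x²/(C₀ − x) ⇒ C₀ = x + x²/Ka
C₀ = 1.62 × 10^-3 + (1.62 × 10^-3)²/(1.2 × 10^-5) = 2.20 × 10^-1 M

C₀ = 2.2 × 10^-1 M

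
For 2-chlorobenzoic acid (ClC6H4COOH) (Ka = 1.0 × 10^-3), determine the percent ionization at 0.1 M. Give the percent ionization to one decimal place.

ClC6H4COOH ⇌ ClC6H4COO- + H+; let x = [H+] at equilibrium.
Solve x² + 0.001x − 0.0001 = 0 → x = 9.51 × 10^-3 M
% ionization = x/C₀ × 100% = 9.51 × 10^-3/0.1 × 100% = 9.5%

9.5%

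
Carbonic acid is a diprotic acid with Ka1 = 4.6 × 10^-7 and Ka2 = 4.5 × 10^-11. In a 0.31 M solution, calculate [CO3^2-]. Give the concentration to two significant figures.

4.5 × 10^-11 M

First ionization gives [H+] ≈ [HCO3-] = 3.78 × 10^-4 M.
Second step: Ka2 = [H+][CO3^2-]/[HCO3-] ≈ [CO3^2-] (since [H+] ≈ [HCO3-]).
So [CO3^2-] ≈ Ka2.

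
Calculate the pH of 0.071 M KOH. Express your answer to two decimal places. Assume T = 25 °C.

pH = 12.85

KOH is a strong base; [OH-] = 0.071 M.
pOH = -log(0.071) = 1.15
pH = 14.00 - 1.15 = 12.85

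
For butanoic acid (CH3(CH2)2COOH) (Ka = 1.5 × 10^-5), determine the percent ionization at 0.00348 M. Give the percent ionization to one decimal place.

CH3(CH2)2COOH ⇌ CH3(CH2)2COO- + H+; let x = [H+] at equilibrium.
Ka = x²/(C₀ − x); solving the quadratic gives x = 2.21 × 10^-4 M.
Fraction ionized = 2.21 × 10^-4 / 0.00348 = 0.0635 → 6.4%

6.4%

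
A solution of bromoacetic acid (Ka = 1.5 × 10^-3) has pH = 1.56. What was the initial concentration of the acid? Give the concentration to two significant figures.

[H+] = 10^(-1.56) = 2.75 × 10^-2 M = x
Ka = x²/(C₀ − x) ⇒ C₀ = x + x²/Ka
C₀ = 2.75 × 10^-2 + (2.75 × 10^-2)²/(1.5 × 10^-3) = 5.32 × 10^-1 M

C₀ = 5.3 × 10^-1 M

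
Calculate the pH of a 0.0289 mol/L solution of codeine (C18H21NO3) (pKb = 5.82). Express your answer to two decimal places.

pH = 10.32

C18H21NO3 + H2O ⇌ C18H22NO3+ + OH-
Kb = 10^(−5.82) = 1.51 × 10^-6
Let x = [OH-] at equilibrium. Kb = x²/(0.0289 − x).
Since Kb ≪ C₀, x ≈ √(Kb·C₀) = 2.09 × 10^-4 M.
pOH = −log(2.09 × 10^-4) = 3.68; pH = 14.00 − 3.68 = 10.32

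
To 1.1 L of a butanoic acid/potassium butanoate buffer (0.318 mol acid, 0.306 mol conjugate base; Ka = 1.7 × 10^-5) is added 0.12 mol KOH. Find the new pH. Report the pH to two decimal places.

pH = 5.10

OH- converts CH3(CH2)2COOH to CH3(CH2)2COO-: CH3(CH2)2COOH → 0.198 mol, CH3(CH2)2COO- → 0.426 mol.
pKa = −log(1.7 × 10^-5) = 4.770
pH = pKa + log([A⁻]/[HA]) = 4.770 + log(0.426/0.198) = 4.770 +0.333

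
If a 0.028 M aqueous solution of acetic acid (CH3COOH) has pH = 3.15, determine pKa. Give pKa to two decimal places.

pKa = 4.74

[H+] = 10^(-3.15) = 7.08 × 10^-4 M
At equilibrium [HA] = 0.028 − 7.08 × 10^-4 = 2.73 × 10^-2 M
Ka = [H+][A-]/[HA] = (7.08 × 10^-4)² / 2.73 × 10^-2 = 1.84 × 10^-5
pKa = -log(1.84 × 10^-5) = 4.74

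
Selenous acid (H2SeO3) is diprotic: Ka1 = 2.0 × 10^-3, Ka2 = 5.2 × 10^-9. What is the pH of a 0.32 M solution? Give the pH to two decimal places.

pH = 1.61

Ka1 ≫ Ka2, so treat the first dissociation as the only significant source of H+.
Ka1 = x²/(0.32 − x) = 2.0 × 10^-3
Solving the quadratic: x = (−Ka1 + √(Ka1² + 4·Ka1·C₀))/2 = 2.43 × 10^-2 M
pH = −log(2.43 × 10^-2) = 1.61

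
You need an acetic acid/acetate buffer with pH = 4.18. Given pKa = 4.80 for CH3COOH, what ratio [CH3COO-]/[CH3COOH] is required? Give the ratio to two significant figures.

pH = pKa + log(r) ⇒ log(r) = 4.18 − 4.80 = -0.62
r = [CH3COO-]/[CH3COOH] = 10^(-0.62) = 0.24

ratio = 0.24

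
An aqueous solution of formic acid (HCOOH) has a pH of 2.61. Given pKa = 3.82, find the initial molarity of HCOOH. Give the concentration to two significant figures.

C₀ = 4.2 × 10^-2 M

[H+] = 10^(-2.61) = 2.45 × 10^-3 M = x
Ka = 10^(−3.82) = 1.51 × 10^-4
Ka = x²/(C₀ − x) ⇒ C₀ = x + x²/Ka
C₀ = 2.45 × 10^-3 + (2.45 × 10^-3)²/(1.51 × 10^-4) = 4.22 × 10^-2 M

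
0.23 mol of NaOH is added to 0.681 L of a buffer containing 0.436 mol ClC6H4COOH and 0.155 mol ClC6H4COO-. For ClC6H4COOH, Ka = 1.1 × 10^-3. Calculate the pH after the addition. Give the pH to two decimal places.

pH = 3.23

After neutralization: n(ClC6H4COOH) = 0.206 mol, n(ClC6H4COO-) = 0.385 mol.
pKa = −log(1.1 × 10^-3) = 2.959
pH = pKa + log([A⁻]/[HA]) = 2.959 + log(0.385/0.206) = 2.959 +0.272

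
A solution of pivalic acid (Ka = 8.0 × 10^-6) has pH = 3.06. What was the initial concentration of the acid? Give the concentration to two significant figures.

[H+] = 10^(-3.06) = 8.71 × 10^-4 M = x
Ka = x²/(C₀ − x) ⇒ C₀ = x + x²/Ka
C₀ = 8.71 × 10^-4 + (8.71 × 10^-4)²/(8.0 × 10^-6) = 9.57 × 10^-2 M

C₀ = 9.6 × 10^-2 M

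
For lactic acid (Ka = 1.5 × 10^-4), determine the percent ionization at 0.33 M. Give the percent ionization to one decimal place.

CH3CH(OH)COOH ⇌ CH3CH(OH)COO- + H+; let x = [H+] at equilibrium.
x ≈ √(Ka·C₀) = √(1.5 × 10^-4 × 0.33) = 7.04 × 10^-3 M
% ionization = x/C₀ × 100% = 7.04 × 10^-3/0.33 × 100% = 2.1%

2.1%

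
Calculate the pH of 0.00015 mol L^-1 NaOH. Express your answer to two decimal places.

NaOH is a strong base; [OH-] = 0.00015 M.
pOH = -log(0.00015) = 3.82
pH = 14.00 - 3.82 = 10.18

pH = 10.18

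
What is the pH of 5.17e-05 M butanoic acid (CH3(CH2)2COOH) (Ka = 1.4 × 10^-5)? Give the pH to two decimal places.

CH3(CH2)2COOH ⇌ CH3(CH2)2COO- + H+
Let x = [H+] at equilibrium. Ka = x²/(5.17e-05 − x).
x is not negligible relative to C₀; solve x² + 1.4e-05·x − 7.24e-10 = 0.
x = [−1.4e-05 + √(1.4e-05² + 2.9e-09)]/2 = 2.08 × 10^-5 M
pH = −log(2.08 × 10^-5) = 4.68

pH = 4.68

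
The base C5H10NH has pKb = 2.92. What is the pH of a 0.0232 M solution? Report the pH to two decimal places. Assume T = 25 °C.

pH = 11.67

C5H10NH + H2O ⇌ C5H10NH2+ + OH-
Kb = 10^(−2.92) = 1.20 × 10^-3
Kb = x²/(0.0232 − x) = 1.20 × 10^-3
x is not negligible relative to C₀; solve x² + 0.0012·x − 2.78e-05 = 0.
x = [−0.0012 + √(0.0012² + 0.000111)]/2 = 4.71 × 10^-3 M
pOH = 2.33, so pH = 14.00 − pOH = 11.67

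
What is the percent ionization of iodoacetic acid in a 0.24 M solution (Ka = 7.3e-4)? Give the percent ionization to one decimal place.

5.4%

ICH2COOH ⇌ ICH2COO- + H+; let x = [H+] at equilibrium.
Ka = x²/(C₀ − x); solving the quadratic gives x = 1.29 × 10^-2 M.
Fraction ionized = 1.29 × 10^-2 / 0.24 = 0.0537 → 5.4%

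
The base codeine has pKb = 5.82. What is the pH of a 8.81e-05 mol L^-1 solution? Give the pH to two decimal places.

C18H21NO3 + H2O ⇌ C18H22NO3+ + OH-
Kb = 10^(−5.82) = 1.51 × 10^-6
Let x = [OH-] at equilibrium. Kb = x²/(8.81e-05 − x).
Here C₀/Kb ≈ 58.3, so the small-x approximation fails. Use the quadratic:
x = [−1.51e-06 + √(1.51e-06² + 5.32e-10)]/2 = 1.08 × 10^-5 M
pOH = 4.97, so pH = 14.00 − pOH = 9.03

pH = 9.03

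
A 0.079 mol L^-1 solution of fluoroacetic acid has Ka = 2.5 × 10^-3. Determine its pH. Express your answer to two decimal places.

FCH2COOH ⇌ FCH2COO- + H+
From the ICE table, Ka = x²/(0.079 − x) = 2.5 × 10^-3.
Here C₀/Ka ≈ 31.6, so the small-x approximation fails. Use the quadratic:
x = [−0.0025 + √(0.0025² + 0.00079)]/2 = 1.29 × 10^-2 M
pH = −log(1.29 × 10^-2) = 1.89

pH = 1.89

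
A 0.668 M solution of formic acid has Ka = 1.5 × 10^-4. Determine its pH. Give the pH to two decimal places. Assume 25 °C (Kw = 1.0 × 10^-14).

HCOOH ⇌ HCOO- + H+
Ka = [H+]²/(0.668 − [H+]) = 1.5 × 10^-4
Assume [H+] ≪ 0.668: [H+] ≈ √(1.5 × 10^-4 × 0.668) = 1.00 × 10^-2 M
([H+]/C₀ = 1.5% < 5%, so the approximation holds.)
pH = −log(1.00 × 10^-2) = 2.00

pH = 2.00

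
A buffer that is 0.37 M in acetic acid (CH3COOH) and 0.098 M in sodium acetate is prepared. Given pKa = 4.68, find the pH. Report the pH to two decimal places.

Henderson–Hasselbalch: pH = pKa + log([CH3COO-]/[CH3COOH]) = 4.68 + log(0.098/0.37)
pH = 4.68 + (-0.577) = 4.10

pH = 4.10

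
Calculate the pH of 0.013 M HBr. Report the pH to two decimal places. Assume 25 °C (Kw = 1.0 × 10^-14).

HBr is a strong acid and dissociates completely, so [H+] = 0.013 M.
pH = -log(0.013) = 1.89

pH = 1.89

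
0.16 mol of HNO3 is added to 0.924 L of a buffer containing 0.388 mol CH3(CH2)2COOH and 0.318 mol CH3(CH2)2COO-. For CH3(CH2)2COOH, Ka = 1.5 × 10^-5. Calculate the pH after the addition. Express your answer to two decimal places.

pH = 4.28

Added H+ converts CH3(CH2)2COO- to CH3(CH2)2COOH: CH3(CH2)2COOH → 0.548 mol, CH3(CH2)2COO- → 0.158 mol.
pKa = −log(1.5 × 10^-5) = 4.824
Henderson–Hasselbalch with mole ratio 0.158/0.548: pH = 4.824 + (-0.540)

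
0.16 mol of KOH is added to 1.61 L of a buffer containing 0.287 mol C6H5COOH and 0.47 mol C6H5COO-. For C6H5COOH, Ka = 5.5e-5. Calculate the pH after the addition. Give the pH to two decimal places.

After neutralization: n(C6H5COOH) = 0.127 mol, n(C6H5COO-) = 0.63 mol.
pKa = −log(5.5 × 10^-5) = 4.260
Henderson–Hasselbalch with mole ratio 0.63/0.127: pH = 4.260 + (+0.696)

pH = 4.96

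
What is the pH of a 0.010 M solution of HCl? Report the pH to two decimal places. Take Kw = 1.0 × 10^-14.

HCl is a strong acid and dissociates completely, so [H+] = 0.010 M.
pH = -log(0.01) = 2.00

pH = 2.00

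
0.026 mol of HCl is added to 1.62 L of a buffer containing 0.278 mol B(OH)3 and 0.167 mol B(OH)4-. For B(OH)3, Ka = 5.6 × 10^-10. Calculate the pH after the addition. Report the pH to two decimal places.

pH = 8.92

Added H+ converts B(OH)4- to B(OH)3: B(OH)3 → 0.304 mol, B(OH)4- → 0.141 mol.
pKa = −log(5.6 × 10^-10) = 9.252
Henderson–Hasselbalch with mole ratio 0.141/0.304: pH = 9.252 + (-0.334)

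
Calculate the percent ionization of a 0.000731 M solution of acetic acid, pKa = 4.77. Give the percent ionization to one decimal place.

CH3COOH ⇌ CH3COO- + H+; let x = [H+] at equilibrium.
Ka = 10^(−4.77) = 1.70 × 10^-5
Ka = x²/(C₀ − x); solving the quadratic gives x = 1.03 × 10^-4 M.
Fraction ionized = 1.03 × 10^-4 / 0.000731 = 0.1409 → 14.1%

14.1%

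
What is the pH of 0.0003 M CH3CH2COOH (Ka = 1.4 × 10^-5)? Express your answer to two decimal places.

pH = 4.24

CH3CH2COOH ⇌ CH3CH2COO- + H+
Ka = x²/(0.0003 − x) = 1.4 × 10^-5
The 5% rule fails; solving x² + Ka·x − Ka·C₀ = 0 exactly:
x = [−1.4e-05 + √(1.4e-05² + 1.68e-08)]/2 = 5.82 × 10^-5 M
pH = −log(5.82 × 10^-5) = 4.24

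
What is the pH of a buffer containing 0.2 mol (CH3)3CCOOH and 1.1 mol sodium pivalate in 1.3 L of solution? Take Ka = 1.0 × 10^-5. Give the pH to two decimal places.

pKa = −log(1.0 × 10^-5) = 5.000
Using pH = pKa + log([base]/[acid]) with [base]/[acid] = 1.1/0.2:
pH = 5.000 + (+0.740) = 5.74

pH = 5.74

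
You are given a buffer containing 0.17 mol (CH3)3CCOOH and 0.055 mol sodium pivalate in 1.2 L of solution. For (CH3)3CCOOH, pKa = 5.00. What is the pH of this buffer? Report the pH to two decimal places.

pH = 4.51

pH = pKa + log([A⁻]/[HA]) = 5.00 + log(0.055/0.17)
pH = 5.00 + (-0.490) = 4.51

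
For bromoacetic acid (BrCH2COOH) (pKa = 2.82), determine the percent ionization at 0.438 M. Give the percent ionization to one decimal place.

5.7%

BrCH2COOH ⇌ BrCH2COO- + H+; let x = [H+] at equilibrium.
Ka = 10^(−2.82) = 1.51 × 10^-3
Ka = x²/(C₀ − x); solving the quadratic gives x = 2.50 × 10^-2 M.
Fraction ionized = 2.50 × 10^-2 / 0.438 = 0.0571 → 5.7%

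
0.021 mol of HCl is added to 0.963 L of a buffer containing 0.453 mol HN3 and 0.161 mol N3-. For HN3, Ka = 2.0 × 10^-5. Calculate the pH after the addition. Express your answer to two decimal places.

Added H+ converts N3- to HN3: HN3 → 0.474 mol, N3- → 0.14 mol.
pKa = −log(2.0 × 10^-5) = 4.699
Henderson–Hasselbalch with mole ratio 0.14/0.474: pH = 4.699 + (-0.530)

pH = 4.17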